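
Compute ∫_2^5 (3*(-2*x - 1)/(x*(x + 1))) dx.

-3*log(5)

Factor the denominator: x**2 + x = (x + 1)x.
Partial fractions: 3*(-2*x - 1)/(x*(x + 1)) = -3/(x + 1) - 3/x.
An antiderivative is F(x) = -3*log(x) - 3*log(x + 1).
Then F(5) - F(2) = (-3*log(5) - 3*log(3) - 3*log(2)) - (-3*log(3) - 3*log(2)) = -3*log(5).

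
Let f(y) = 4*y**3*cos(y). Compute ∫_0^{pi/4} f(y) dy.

Integrate by parts 3 times (u = y^3, dv = 4*cos(y) dy).
An antiderivative is F(y) = 4*y**3*sin(y) + 12*y**2*cos(y) - 24*y*sin(y) - 24*cos(y).
Then F(pi/4) - F(0) = (sqrt(2)*(-384 - 96*pi + pi**3 + 12*pi**2)/32) - (-24) = -12*sqrt(2) - 3*sqrt(2)*pi + sqrt(2)*pi**3/32 + 3*sqrt(2)*pi**2/8 + 24.

-12*sqrt(2) - 3*sqrt(2)*pi + sqrt(2)*pi**3/32 + 3*sqrt(2)*pi**2/8 + 24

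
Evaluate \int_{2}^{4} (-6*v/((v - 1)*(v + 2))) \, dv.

Factor the denominator: v**2 + v - 2 = (v + 2)(v - 1).
Partial fractions: -6*v/((v - 1)*(v + 2)) = -4/(v + 2) - 2/(v - 1).
An antiderivative is F(v) = -2*log(v - 1) - 4*log(v + 2).
Then F(4) - F(2) = (-6*log(3) - 4*log(2)) - (-8*log(2)) = -6*log(3) + 4*log(2).

-6*log(3) + 4*log(2)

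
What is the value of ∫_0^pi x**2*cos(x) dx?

-2*pi

Integrate by parts twice (u = x^2, dv = cos(x) dx).
An antiderivative is F(x) = x**2*sin(x) + 2*x*cos(x) - 2*sin(x).
Then F(pi) - F(0) = (-2*pi) - (0) = -2*pi.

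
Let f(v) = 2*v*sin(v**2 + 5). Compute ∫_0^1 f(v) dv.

-cos(6) + cos(5)

Let u = v**2 + 5, so du = 2*v dv. When v = 0, u = 5; when v = 1, u = 6.
The integral becomes ∫ sin(u) du from 5 to 6, with antiderivative -cos(u).
Back in v: F(v) = -cos(v**2 + 5).
Then F(1) - F(0) = (-cos(6)) - (-cos(5)) = -cos(6) + cos(5).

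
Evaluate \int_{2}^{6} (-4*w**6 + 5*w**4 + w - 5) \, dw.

By the power rule, an antiderivative is F(w) = -4*w**7/7 + w**5 + w**2/2 - 5*w.
Then F(6) - F(2) = (-1065396/7) - (-344/7) = -1065052/7.

-1065052/7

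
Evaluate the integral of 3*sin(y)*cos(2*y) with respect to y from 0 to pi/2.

-1

Use the identity sin(y)cos(2*y) = [sin(3*y) + sin(-y)]/2.
An antiderivative is F(y) = 3*cos(y)/2 - cos(3*y)/2.
Then F(pi/2) - F(0) = (0) - (1) = -1.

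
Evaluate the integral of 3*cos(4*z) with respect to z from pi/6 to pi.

An antiderivative is F(z) = 3*sin(4*z)/4.
Then F(pi) - F(pi/6) = (0) - (3*sqrt(3)/8) = -3*sqrt(3)/8.

-3*sqrt(3)/8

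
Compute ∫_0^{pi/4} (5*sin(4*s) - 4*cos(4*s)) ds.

5/2

An antiderivative is F(s) = -sin(4*s) - 5*cos(4*s)/4.
Then F(pi/4) - F(0) = (5/4) - (-5/4) = 5/2.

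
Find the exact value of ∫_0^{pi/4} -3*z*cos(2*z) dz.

3/4 - 3*pi/8

Integrate by parts once (u = z, dv = -3*cos(2*z) dz).
An antiderivative is F(z) = -3*z*sin(2*z)/2 - 3*cos(2*z)/4.
Then F(pi/4) - F(0) = (-3*pi/8) - (-3/4) = 3/4 - 3*pi/8.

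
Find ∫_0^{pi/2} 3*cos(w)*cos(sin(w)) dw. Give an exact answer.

3*sin(1)

Let u = sin(w), so du = cos(w) dw. When w = 0, u = 0; when w = pi/2, u = 1.
The integral becomes 3·∫ cos(u) du from 0 to 1, with antiderivative 3*sin(u).
Back in w: F(w) = 3*sin(sin(w)).
Then F(pi/2) - F(0) = (3*sin(1)) - (0) = 3*sin(1).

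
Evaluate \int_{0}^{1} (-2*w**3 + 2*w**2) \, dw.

By the power rule, an antiderivative is F(w) = -w**4/2 + 2*w**3/3.
Then F(1) - F(0) = (1/6) - (0) = 1/6.

1/6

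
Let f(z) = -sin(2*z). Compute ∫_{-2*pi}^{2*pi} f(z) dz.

0

An antiderivative is F(z) = cos(2*z)/2.
Then F(2*pi) - F(-2*pi) = (1/2) - (1/2) = 0.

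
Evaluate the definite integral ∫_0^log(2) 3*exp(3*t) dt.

Let u = exp(t), so du = exp(t) dt. When t = 0, u = 1; when t = log(2), u = 2.
The integral becomes 3·∫ u**2 du from 1 to 2, with antiderivative u**3.
Back in t: F(t) = exp(3*t).
Then F(log(2)) - F(0) = (8) - (1) = 7.

7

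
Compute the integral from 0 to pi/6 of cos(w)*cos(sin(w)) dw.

Let u = sin(w), so du = cos(w) dw. When w = 0, u = 0; when w = pi/6, u = 1/2.
The integral becomes ∫ cos(u) du from 0 to 1/2, with antiderivative sin(u).
Back in w: F(w) = sin(sin(w)).
Then F(pi/6) - F(0) = (sin(1/2)) - (0) = sin(1/2).

sin(1/2)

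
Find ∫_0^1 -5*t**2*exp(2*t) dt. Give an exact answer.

5/4 - 5*exp(2)/4

Integrate by parts twice (u = t^2, dv = -5*exp(2*t) dt).
An antiderivative is F(t) = (-10*t**2 + 10*t - 5)*exp(2*t)/4.
Then F(1) - F(0) = (-5*exp(2)/4) - (-5/4) = 5/4 - 5*exp(2)/4.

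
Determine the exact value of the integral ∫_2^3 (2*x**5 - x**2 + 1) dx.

By the power rule, an antiderivative is F(x) = x**6/3 - x**3/3 + x.
Then F(3) - F(2) = (237) - (62/3) = 649/3.

649/3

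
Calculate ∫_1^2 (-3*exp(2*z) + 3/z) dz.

An antiderivative is F(z) = -3*exp(2*z)/2 + 3*log(z).
Then F(2) - F(1) = (-3*exp(4)/2 + log(8)) - (-3*exp(2)/2) = -3*exp(4)/2 + log(8) + 3*exp(2)/2.

-3*exp(4)/2 + log(8) + 3*exp(2)/2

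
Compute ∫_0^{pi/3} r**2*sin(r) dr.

Integrate by parts twice (u = r^2, dv = sin(r) dr).
An antiderivative is F(r) = -r**2*cos(r) + 2*r*sin(r) + 2*cos(r).
Then F(pi/3) - F(0) = (-pi**2/18 + 1 + sqrt(3)*pi/3) - (2) = -1 - pi**2/18 + sqrt(3)*pi/3.

-1 - pi**2/18 + sqrt(3)*pi/3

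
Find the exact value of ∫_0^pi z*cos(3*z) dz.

Integrate by parts once (u = z, dv = cos(3*z) dz).
An antiderivative is F(z) = z*sin(3*z)/3 + cos(3*z)/9.
Then F(pi) - F(0) = (-1/9) - (1/9) = -2/9.

-2/9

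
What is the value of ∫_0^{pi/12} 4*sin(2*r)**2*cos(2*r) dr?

Let u = sin(2*r), so du = 2*cos(2*r) dr. When r = 0, u = 0; when r = pi/12, u = 1/2.
The integral becomes 2·∫ u**2 du from 0 to 1/2, with antiderivative 2*u**3/3.
Back in r: F(r) = 2*sin(2*r)**3/3.
Then F(pi/12) - F(0) = (1/12) - (0) = 1/12.

1/12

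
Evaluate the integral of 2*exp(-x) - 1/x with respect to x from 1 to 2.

-log(2) - 2*exp(-2) + 2*exp(-1)

An antiderivative is F(x) = -log(x) - 2*exp(-x).
Then F(2) - F(1) = (-log(2) - 2*exp(-2)) - (-2*exp(-1)) = -log(2) - 2*exp(-2) + 2*exp(-1).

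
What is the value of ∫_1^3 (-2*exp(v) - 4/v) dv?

An antiderivative is F(v) = -2*exp(v) - 4*log(v).
Then F(3) - F(1) = (-2*exp(3) - log(81)) - (-2*exp(1)) = -2*exp(3) - 4*log(3) + 2*exp(1).

-2*exp(3) - 4*log(3) + 2*exp(1)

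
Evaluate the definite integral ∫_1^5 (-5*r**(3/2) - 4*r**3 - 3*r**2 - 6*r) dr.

By the power rule, an antiderivative is F(r) = -2*r**(5/2) - r**4 - r**3 - 3*r**2.
Then F(5) - F(1) = (-825 - 50*sqrt(5)) - (-7) = -818 - 50*sqrt(5).

-818 - 50*sqrt(5)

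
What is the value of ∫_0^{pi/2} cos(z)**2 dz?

Use the identity cos^2(z) = (1 + cos(2*z))/2.
An antiderivative is F(z) = z/2 + sin(2*z)/4.
Then F(pi/2) - F(0) = (pi/4) - (0) = pi/4.

pi/4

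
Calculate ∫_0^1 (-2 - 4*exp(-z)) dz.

-6 + 4*exp(-1)

An antiderivative is F(z) = -2*z + 4*exp(-z).
Then F(1) - F(0) = (-2 + 4*exp(-1)) - (4) = -6 + 4*exp(-1).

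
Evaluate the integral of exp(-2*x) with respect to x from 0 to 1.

-(1 - exp(2))*exp(-2)/2

An antiderivative is F(x) = -exp(-2*x)/2.
Then F(1) - F(0) = (-exp(-2)/2) - (-1/2) = -(1 - exp(2))*exp(-2)/2.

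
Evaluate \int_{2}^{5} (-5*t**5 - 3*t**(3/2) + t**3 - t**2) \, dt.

-51417/4 - 30*sqrt(5) + 24*sqrt(2)/5

By the power rule, an antiderivative is F(t) = -5*t**6/6 - 6*t**(5/2)/5 + t**4/4 - t**3/3.
Then F(5) - F(2) = (-51625/4 - 30*sqrt(5)) - (-52 - 24*sqrt(2)/5) = -51417/4 - 30*sqrt(5) + 24*sqrt(2)/5.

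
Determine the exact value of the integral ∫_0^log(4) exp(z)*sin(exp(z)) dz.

cos(1) - cos(4)

Let u = exp(z), so du = exp(z) dz. When z = 0, u = 1; when z = log(4), u = 4.
The integral becomes ∫ sin(u) du from 1 to 4, with antiderivative -cos(u).
Back in z: F(z) = -cos(exp(z)).
Then F(log(4)) - F(0) = (-cos(4)) - (-cos(1)) = cos(1) - cos(4).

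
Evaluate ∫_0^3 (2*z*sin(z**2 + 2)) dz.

Let u = z**2 + 2, so du = 2*z dz. When z = 0, u = 2; when z = 3, u = 11.
The integral becomes ∫ sin(u) du from 2 to 11, with antiderivative -cos(u).
Back in z: F(z) = -cos(z**2 + 2).
Then F(3) - F(0) = (-cos(11)) - (-cos(2)) = cos(2) - cos(11).

cos(2) - cos(11)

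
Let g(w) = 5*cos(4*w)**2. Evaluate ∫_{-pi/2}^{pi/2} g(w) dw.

Use the identity cos^2(4*w) = (1 + cos(8*w))/2.
An antiderivative is F(w) = 5*w/2 + 5*sin(8*w)/16.
Then F(pi/2) - F(-pi/2) = (5*pi/4) - (-5*pi/4) = 5*pi/2.

5*pi/2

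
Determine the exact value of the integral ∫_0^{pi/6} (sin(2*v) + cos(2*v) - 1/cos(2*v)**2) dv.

An antiderivative is F(v) = sin(2*v)/2 - cos(2*v)/2 - tan(2*v)/2.
Then F(pi/6) - F(0) = (-sqrt(3)/4 - 1/4) - (-1/2) = 1/4 - sqrt(3)/4.

1/4 - sqrt(3)/4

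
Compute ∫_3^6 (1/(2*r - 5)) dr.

log(7)/2

An antiderivative is F(r) = log(2*r - 5)/2.
Then F(6) - F(3) = (log(7)/2) - (0) = log(7)/2.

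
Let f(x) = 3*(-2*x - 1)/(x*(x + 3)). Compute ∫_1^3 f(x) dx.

-6*log(3) + 5*log(2)

Factor the denominator: x**2 + 3*x = (x + 3)x.
Partial fractions: 3*(-2*x - 1)/(x*(x + 3)) = -5/(x + 3) - 1/x.
An antiderivative is F(x) = -log(x) - 5*log(x + 3).
Then F(3) - F(1) = (-6*log(3) - 5*log(2)) - (-10*log(2)) = -6*log(3) + 5*log(2).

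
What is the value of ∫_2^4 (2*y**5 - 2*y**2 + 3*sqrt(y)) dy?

By the power rule, an antiderivative is F(y) = y**6/3 + 2*y**(3/2) - 2*y**3/3.
Then F(4) - F(2) = (4016/3) - (4*sqrt(2) + 16) = 3968/3 - 4*sqrt(2).

3968/3 - 4*sqrt(2)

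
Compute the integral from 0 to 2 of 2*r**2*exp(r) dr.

-4 + 4*exp(2)

Integrate by parts twice (u = r^2, dv = 2*exp(r) dr).
An antiderivative is F(r) = (2*r**2 - 4*r + 4)*exp(r).
Then F(2) - F(0) = (4*exp(2)) - (4) = -4 + 4*exp(2).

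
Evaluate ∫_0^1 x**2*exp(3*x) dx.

-2/27 + 5*exp(3)/27

Integrate by parts twice (u = x^2, dv = exp(3*x) dx).
An antiderivative is F(x) = (9*x**2 - 6*x + 2)*exp(3*x)/27.
Then F(1) - F(0) = (5*exp(3)/27) - (2/27) = -2/27 + 5*exp(3)/27.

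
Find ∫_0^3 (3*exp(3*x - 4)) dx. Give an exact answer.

-(1 - exp(9))*exp(-4)

Let u = 3*x - 4, so du = 3 dx. When x = 0, u = -4; when x = 3, u = 5.
The integral becomes ∫ exp(u) du from -4 to 5, with antiderivative exp(u).
Back in x: F(x) = exp(3*x - 4).
Then F(3) - F(0) = (exp(5)) - (exp(-4)) = -(1 - exp(9))*exp(-4).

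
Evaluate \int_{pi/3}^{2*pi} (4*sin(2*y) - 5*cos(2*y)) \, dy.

An antiderivative is F(y) = -5*sin(2*y)/2 - 2*cos(2*y).
Then F(2*pi) - F(pi/3) = (-2) - (1 - 5*sqrt(3)/4) = -3 + 5*sqrt(3)/4.

-3 + 5*sqrt(3)/4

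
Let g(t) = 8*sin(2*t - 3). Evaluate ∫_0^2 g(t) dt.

Let u = 2*t - 3, so du = 2 dt. When t = 0, u = -3; when t = 2, u = 1.
The integral becomes 4·∫ sin(u) du from -3 to 1, with antiderivative -4*cos(u).
Back in t: F(t) = -4*cos(2*t - 3).
Then F(2) - F(0) = (-4*cos(1)) - (-4*cos(3)) = 4*cos(3) - 4*cos(1).

4*cos(3) - 4*cos(1)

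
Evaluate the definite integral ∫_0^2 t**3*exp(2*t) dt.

3/8 + 17*exp(4)/8

Integrate by parts 3 times (u = t^3, dv = exp(2*t) dt).
An antiderivative is F(t) = (4*t**3 - 6*t**2 + 6*t - 3)*exp(2*t)/8.
Then F(2) - F(0) = (17*exp(4)/8) - (-3/8) = 3/8 + 17*exp(4)/8.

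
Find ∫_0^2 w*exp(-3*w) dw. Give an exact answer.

Integrate by parts once (u = w, dv = exp(-3*w) dw).
An antiderivative is F(w) = (-3*w - 1)*exp(-3*w)/9.
Then F(2) - F(0) = (-7*exp(-6)/9) - (-1/9) = (-7 + exp(6))*exp(-6)/9.

(-7 + exp(6))*exp(-6)/9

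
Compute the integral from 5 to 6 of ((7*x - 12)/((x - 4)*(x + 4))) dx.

-10*log(3) + 7*log(2) + 5*log(5)

Factor the denominator: x**2 - 16 = (x + 4)(x - 4).
Partial fractions: (7*x - 12)/((x - 4)*(x + 4)) = 5/(x + 4) + 2/(x - 4).
An antiderivative is F(x) = 2*log(x - 4) + 5*log(x + 4).
Then F(6) - F(5) = (7*log(2) + 5*log(5)) - (10*log(3)) = -10*log(3) + 7*log(2) + 5*log(5).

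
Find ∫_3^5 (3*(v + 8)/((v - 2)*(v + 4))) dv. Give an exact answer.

log(3) + 2*log(7)

Factor the denominator: v**2 + 2*v - 8 = (v + 4)(v - 2).
Partial fractions: 3*(v + 8)/((v - 2)*(v + 4)) = -2/(v + 4) + 5/(v - 2).
An antiderivative is F(v) = 5*log(v - 2) - 2*log(v + 4).
Then F(5) - F(3) = (log(3)) - (-log(49)) = log(3) + 2*log(7).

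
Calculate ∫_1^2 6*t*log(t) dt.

-9/2 + 12*log(2)

Integrate by parts once (u = ln t, dv = 6*t dt).
An antiderivative is F(t) = 3*t**2*(2*log(t) - 1)/2.
Then F(2) - F(1) = (-6 + 12*log(2)) - (-3/2) = -9/2 + 12*log(2).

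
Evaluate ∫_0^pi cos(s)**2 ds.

Use the identity cos^2(s) = (1 + cos(2*s))/2.
An antiderivative is F(s) = s/2 + sin(2*s)/4.
Then F(pi) - F(0) = (pi/2) - (0) = pi/2.

pi/2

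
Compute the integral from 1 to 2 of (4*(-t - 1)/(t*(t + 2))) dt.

log(9/64)

Factor the denominator: t**2 + 2*t = (t + 2)t.
Partial fractions: 4*(-t - 1)/(t*(t + 2)) = -2/(t + 2) - 2/t.
An antiderivative is F(t) = -2*log(t) - 2*log(t + 2).
Then F(2) - F(1) = (-log(64)) - (-log(9)) = log(9/64).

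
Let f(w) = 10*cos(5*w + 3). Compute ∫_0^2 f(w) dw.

-2*sin(3) + 2*sin(13)

Let u = 5*w + 3, so du = 5 dw. When w = 0, u = 3; when w = 2, u = 13.
The integral becomes 2·∫ cos(u) du from 3 to 13, with antiderivative 2*sin(u).
Back in w: F(w) = 2*sin(5*w + 3).
Then F(2) - F(0) = (2*sin(13)) - (2*sin(3)) = -2*sin(3) + 2*sin(13).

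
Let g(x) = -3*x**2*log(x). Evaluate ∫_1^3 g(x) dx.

26/3 - 27*log(3)

Integrate by parts once (u = ln x, dv = -3*x**2 dx).
An antiderivative is F(x) = -x**3*(3*log(x) - 1)/3.
Then F(3) - F(1) = (9 - 27*log(3)) - (1/3) = 26/3 - 27*log(3).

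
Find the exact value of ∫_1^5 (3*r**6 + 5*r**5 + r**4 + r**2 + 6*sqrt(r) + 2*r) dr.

20*sqrt(5) + 4954724/105

By the power rule, an antiderivative is F(r) = 3*r**7/7 + 5*r**6/6 + r**5/5 + 4*r**(3/2) + r**3/3 + r**2.
Then F(5) - F(1) = (20*sqrt(5) + 660725/14) - (1427/210) = 20*sqrt(5) + 4954724/105.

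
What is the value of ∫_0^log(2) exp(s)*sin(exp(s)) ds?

-cos(2) + cos(1)

Let u = exp(s), so du = exp(s) ds. When s = 0, u = 1; when s = log(2), u = 2.
The integral becomes ∫ sin(u) du from 1 to 2, with antiderivative -cos(u).
Back in s: F(s) = -cos(exp(s)).
Then F(log(2)) - F(0) = (-cos(2)) - (-cos(1)) = -cos(2) + cos(1).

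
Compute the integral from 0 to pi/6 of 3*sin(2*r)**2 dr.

Use the identity sin^2(2*r) = (1 - cos(4*r))/2.
An antiderivative is F(r) = 3*r/2 - 3*sin(4*r)/8.
Then F(pi/6) - F(0) = (-3*sqrt(3)/16 + pi/4) - (0) = -3*sqrt(3)/16 + pi/4.

-3*sqrt(3)/16 + pi/4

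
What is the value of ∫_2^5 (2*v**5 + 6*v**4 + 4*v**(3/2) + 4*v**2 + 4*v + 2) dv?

-32*sqrt(2)/5 + 40*sqrt(5) + 45513/5

By the power rule, an antiderivative is F(v) = v**6/3 + 8*v**(5/2)/5 + 6*v**5/5 + 4*v**3/3 + 2*v**2 + 2*v.
Then F(5) - F(2) = (40*sqrt(5) + 9185) - (32*sqrt(2)/5 + 412/5) = -32*sqrt(2)/5 + 40*sqrt(5) + 45513/5.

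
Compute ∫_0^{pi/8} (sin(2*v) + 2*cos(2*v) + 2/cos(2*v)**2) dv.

An antiderivative is F(v) = sin(2*v) - cos(2*v)/2 + tan(2*v).
Then F(pi/8) - F(0) = (sqrt(2)/4 + 1) - (-1/2) = sqrt(2)/4 + 3/2.

sqrt(2)/4 + 3/2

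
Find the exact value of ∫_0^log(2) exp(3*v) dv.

Let u = exp(v), so du = exp(v) dv. When v = 0, u = 1; when v = log(2), u = 2.
The integral becomes ∫ u**2 du from 1 to 2, with antiderivative u**3/3.
Back in v: F(v) = exp(3*v)/3.
Then F(log(2)) - F(0) = (8/3) - (1/3) = 7/3.

7/3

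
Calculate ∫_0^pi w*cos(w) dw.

-2

Integrate by parts once (u = w, dv = cos(w) dw).
An antiderivative is F(w) = w*sin(w) + cos(w).
Then F(pi) - F(0) = (-1) - (1) = -2.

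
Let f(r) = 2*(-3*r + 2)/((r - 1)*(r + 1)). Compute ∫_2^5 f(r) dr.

Factor the denominator: r**2 - 1 = (r + 1)(r - 1).
Partial fractions: 2*(-3*r + 2)/((r - 1)*(r + 1)) = -5/(r + 1) - 1/(r - 1).
An antiderivative is F(r) = -log(r - 1) - 5*log(r + 1).
Then F(5) - F(2) = (-5*log(3) - 7*log(2)) - (-5*log(3)) = -7*log(2).

-7*log(2)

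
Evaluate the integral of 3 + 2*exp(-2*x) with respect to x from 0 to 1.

An antiderivative is F(x) = 3*x - exp(-2*x).
Then F(1) - F(0) = (3 - exp(-2)) - (-1) = 4 - exp(-2).

4 - exp(-2)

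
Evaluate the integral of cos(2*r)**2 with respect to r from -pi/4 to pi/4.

pi/4

Use the identity cos^2(2*r) = (1 + cos(4*r))/2.
An antiderivative is F(r) = r/2 + sin(4*r)/8.
Then F(pi/4) - F(-pi/4) = (pi/8) - (-pi/8) = pi/4.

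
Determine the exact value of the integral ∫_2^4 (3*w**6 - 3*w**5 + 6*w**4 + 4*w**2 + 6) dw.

By the power rule, an antiderivative is F(w) = 3*w**7/7 - w**6/2 + 6*w**5/5 + 4*w**3/3 + 6*w.
Then F(4) - F(2) = (662744/105) - (8812/105) = 653932/105.

653932/105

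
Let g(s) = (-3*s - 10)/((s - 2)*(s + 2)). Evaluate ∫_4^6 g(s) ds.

Factor the denominator: s**2 - 4 = (s + 2)(s - 2).
Partial fractions: (-3*s - 10)/((s - 2)*(s + 2)) = 1/(s + 2) - 4/(s - 2).
An antiderivative is F(s) = -4*log(s - 2) + log(s + 2).
Then F(6) - F(4) = (-log(32)) - (log(3/8)) = -log(12).

-log(12)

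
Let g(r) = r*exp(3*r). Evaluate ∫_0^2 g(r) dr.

Integrate by parts once (u = r, dv = exp(3*r) dr).
An antiderivative is F(r) = (3*r - 1)*exp(3*r)/9.
Then F(2) - F(0) = (5*exp(6)/9) - (-1/9) = 1/9 + 5*exp(6)/9.

1/9 + 5*exp(6)/9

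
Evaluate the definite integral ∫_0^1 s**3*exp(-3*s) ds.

Integrate by parts 3 times (u = s^3, dv = exp(-3*s) ds).
An antiderivative is F(s) = (-9*s**3 - 9*s**2 - 6*s - 2)*exp(-3*s)/27.
Then F(1) - F(0) = (-26*exp(-3)/27) - (-2/27) = 2/27 - 26*exp(-3)/27.

2/27 - 26*exp(-3)/27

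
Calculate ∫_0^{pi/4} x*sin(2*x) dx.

Integrate by parts once (u = x, dv = sin(2*x) dx).
An antiderivative is F(x) = -x*cos(2*x)/2 + sin(2*x)/4.
Then F(pi/4) - F(0) = (1/4) - (0) = 1/4.

1/4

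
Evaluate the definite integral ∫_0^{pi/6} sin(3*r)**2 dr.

pi/12

Use the identity sin^2(3*r) = (1 - cos(6*r))/2.
An antiderivative is F(r) = r/2 - sin(6*r)/12.
Then F(pi/6) - F(0) = (pi/12) - (0) = pi/12.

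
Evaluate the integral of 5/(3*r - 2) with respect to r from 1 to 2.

10*log(2)/3

An antiderivative is F(r) = 5*log(3*r - 2)/3.
Then F(2) - F(1) = (10*log(2)/3) - (0) = 10*log(2)/3.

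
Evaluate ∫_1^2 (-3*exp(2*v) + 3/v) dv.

-3*exp(4)/2 + log(8) + 3*exp(2)/2

An antiderivative is F(v) = -3*exp(2*v)/2 + 3*log(v).
Then F(2) - F(1) = (-3*exp(4)/2 + log(8)) - (-3*exp(2)/2) = -3*exp(4)/2 + log(8) + 3*exp(2)/2.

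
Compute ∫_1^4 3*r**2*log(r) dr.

Integrate by parts once (u = ln r, dv = 3*r**2 dr).
An antiderivative is F(r) = r**3*(3*log(r) - 1)/3.
Then F(4) - F(1) = (-64/3 + 128*log(2)) - (-1/3) = -21 + 128*log(2).

-21 + 128*log(2)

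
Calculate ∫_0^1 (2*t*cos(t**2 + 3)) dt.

sin(4) - sin(3)

Let u = t**2 + 3, so du = 2*t dt. When t = 0, u = 3; when t = 1, u = 4.
The integral becomes ∫ cos(u) du from 3 to 4, with antiderivative sin(u).
Back in t: F(t) = sin(t**2 + 3).
Then F(1) - F(0) = (sin(4)) - (sin(3)) = sin(4) - sin(3).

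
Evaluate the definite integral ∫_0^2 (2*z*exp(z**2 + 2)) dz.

-exp(2) + exp(6)

Let u = z**2 + 2, so du = 2*z dz. When z = 0, u = 2; when z = 2, u = 6.
The integral becomes ∫ exp(u) du from 2 to 6, with antiderivative exp(u).
Back in z: F(z) = exp(z**2 + 2).
Then F(2) - F(0) = (exp(6)) - (exp(2)) = -exp(2) + exp(6).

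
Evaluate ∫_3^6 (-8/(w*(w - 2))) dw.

Factor the denominator: w**2 - 2*w = w(w - 2).
Partial fractions: -8/(w*(w - 2)) = 4/w - 4/(w - 2).
An antiderivative is F(w) = 4*log(w) - 4*log(w - 2).
Then F(6) - F(3) = (log(81/16)) - (log(81)) = -log(16).

-log(16)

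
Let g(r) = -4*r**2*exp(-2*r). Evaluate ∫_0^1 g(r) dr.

-1 + 5*exp(-2)

Integrate by parts twice (u = r^2, dv = -4*exp(-2*r) dr).
An antiderivative is F(r) = (2*r**2 + 2*r + 1)*exp(-2*r).
Then F(1) - F(0) = (5*exp(-2)) - (1) = -1 + 5*exp(-2).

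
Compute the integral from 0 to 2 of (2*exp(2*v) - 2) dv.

An antiderivative is F(v) = exp(2*v) - 2*v.
Then F(2) - F(0) = (-4 + exp(4)) - (1) = -5 + exp(4).

-5 + exp(4)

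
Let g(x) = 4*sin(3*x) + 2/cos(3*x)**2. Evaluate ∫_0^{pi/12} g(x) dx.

An antiderivative is F(x) = -4*cos(3*x)/3 + 2*tan(3*x)/3.
Then F(pi/12) - F(0) = (2/3 - 2*sqrt(2)/3) - (-4/3) = 2 - 2*sqrt(2)/3.

2 - 2*sqrt(2)/3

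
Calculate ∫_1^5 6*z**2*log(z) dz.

Integrate by parts once (u = ln z, dv = 6*z**2 dz).
An antiderivative is F(z) = 2*z**3*(3*log(z) - 1)/3.
Then F(5) - F(1) = (-250/3 + 250*log(5)) - (-2/3) = -248/3 + 250*log(5).

-248/3 + 250*log(5)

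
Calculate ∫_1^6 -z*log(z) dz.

Integrate by parts once (u = ln z, dv = -z dz).
An antiderivative is F(z) = -z**2*(2*log(z) - 1)/4.
Then F(6) - F(1) = (-18*log(3) - 18*log(2) + 9) - (1/4) = -18*log(3) - 18*log(2) + 35/4.

-18*log(3) - 18*log(2) + 35/4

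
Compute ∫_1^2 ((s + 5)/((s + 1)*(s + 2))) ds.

-10*log(2) + 7*log(3)

Factor the denominator: s**2 + 3*s + 2 = (s + 2)(s + 1).
Partial fractions: (s + 5)/((s + 1)*(s + 2)) = -3/(s + 2) + 4/(s + 1).
An antiderivative is F(s) = 4*log(s + 1) - 3*log(s + 2).
Then F(2) - F(1) = (log(81/64)) - (log(16/27)) = -10*log(2) + 7*log(3).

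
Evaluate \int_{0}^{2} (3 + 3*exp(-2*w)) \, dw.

15/2 - 3*exp(-4)/2

An antiderivative is F(w) = 3*w - 3*exp(-2*w)/2.
Then F(2) - F(0) = (6 - 3*exp(-4)/2) - (-3/2) = 15/2 - 3*exp(-4)/2.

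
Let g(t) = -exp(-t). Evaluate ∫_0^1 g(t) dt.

-1 + exp(-1)

An antiderivative is F(t) = exp(-t).
Then F(1) - F(0) = (exp(-1)) - (1) = -1 + exp(-1).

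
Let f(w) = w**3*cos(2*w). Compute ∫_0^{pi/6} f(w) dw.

-sqrt(3)*pi/16 + sqrt(3)*pi**3/864 + pi**2/96 + 3/16

Integrate by parts 3 times (u = w^3, dv = cos(2*w) dw).
An antiderivative is F(w) = w**3*sin(2*w)/2 + 3*w**2*cos(2*w)/4 - 3*w*sin(2*w)/4 - 3*cos(2*w)/8.
Then F(pi/6) - F(0) = (-sqrt(3)*pi/16 - 3/16 + sqrt(3)*pi**3/864 + pi**2/96) - (-3/8) = -sqrt(3)*pi/16 + sqrt(3)*pi**3/864 + pi**2/96 + 3/16.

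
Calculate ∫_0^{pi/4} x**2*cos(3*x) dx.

sqrt(2)*(-24*pi - 32 + 9*pi**2)/864

Integrate by parts twice (u = x^2, dv = cos(3*x) dx).
An antiderivative is F(x) = x**2*sin(3*x)/3 + 2*x*cos(3*x)/9 - 2*sin(3*x)/27.
Then F(pi/4) - F(0) = (sqrt(2)*(-24*pi - 32 + 9*pi**2)/864) - (0) = sqrt(2)*(-24*pi - 32 + 9*pi**2)/864.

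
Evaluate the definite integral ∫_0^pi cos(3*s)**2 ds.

Use the identity cos^2(3*s) = (1 + cos(6*s))/2.
An antiderivative is F(s) = s/2 + sin(6*s)/12.
Then F(pi) - F(0) = (pi/2) - (0) = pi/2.

pi/2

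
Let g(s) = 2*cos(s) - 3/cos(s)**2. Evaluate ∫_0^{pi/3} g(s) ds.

-2*sqrt(3)

An antiderivative is F(s) = 2*sin(s) - 3*tan(s).
Then F(pi/3) - F(0) = (-2*sqrt(3)) - (0) = -2*sqrt(3).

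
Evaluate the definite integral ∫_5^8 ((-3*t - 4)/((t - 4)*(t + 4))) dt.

Factor the denominator: t**2 - 16 = (t + 4)(t - 4).
Partial fractions: (-3*t - 4)/((t - 4)*(t + 4)) = -1/(t + 4) - 2/(t - 4).
An antiderivative is F(t) = -2*log(t - 4) - log(t + 4).
Then F(8) - F(5) = (-6*log(2) - log(3)) - (-log(9)) = log(3/64).

log(3/64)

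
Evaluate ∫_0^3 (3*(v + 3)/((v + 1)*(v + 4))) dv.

log(28)

Factor the denominator: v**2 + 5*v + 4 = (v + 4)(v + 1).
Partial fractions: 3*(v + 3)/((v + 1)*(v + 4)) = 1/(v + 4) + 2/(v + 1).
An antiderivative is F(v) = 2*log(v + 1) + log(v + 4).
Then F(3) - F(0) = (log(7) + 4*log(2)) - (log(4)) = log(28).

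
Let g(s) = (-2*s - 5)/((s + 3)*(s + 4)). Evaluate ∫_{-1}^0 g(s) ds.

-7*log(2) + 4*log(3)

Factor the denominator: s**2 + 7*s + 12 = (s + 4)(s + 3).
Partial fractions: (-2*s - 5)/((s + 3)*(s + 4)) = -3/(s + 4) + 1/(s + 3).
An antiderivative is F(s) = log(s + 3) - 3*log(s + 4).
Then F(0) - F(-1) = (log(3/64)) - (log(2/27)) = -7*log(2) + 4*log(3).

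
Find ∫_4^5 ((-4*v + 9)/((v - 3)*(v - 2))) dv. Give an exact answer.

Factor the denominator: v**2 - 5*v + 6 = (v - 2)(v - 3).
Partial fractions: (-4*v + 9)/((v - 3)*(v - 2)) = -1/(v - 2) - 3/(v - 3).
An antiderivative is F(v) = -3*log(v - 3) - log(v - 2).
Then F(5) - F(4) = (-log(24)) - (-log(2)) = -log(12).

-log(12)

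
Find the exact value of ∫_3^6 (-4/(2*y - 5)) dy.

-log(49)

An antiderivative is F(y) = -2*log(2*y - 5).
Then F(6) - F(3) = (-log(49)) - (0) = -log(49).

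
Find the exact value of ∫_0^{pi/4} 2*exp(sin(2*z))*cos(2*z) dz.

-1 + E

Let u = sin(2*z), so du = 2*cos(2*z) dz. When z = 0, u = 0; when z = pi/4, u = 1.
The integral becomes ∫ exp(u) du from 0 to 1, with antiderivative exp(u).
Back in z: F(z) = exp(sin(2*z)).
Then F(pi/4) - F(0) = (E) - (1) = -1 + E.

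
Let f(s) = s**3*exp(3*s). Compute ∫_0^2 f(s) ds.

Integrate by parts 3 times (u = s^3, dv = exp(3*s) ds).
An antiderivative is F(s) = (9*s**3 - 9*s**2 + 6*s - 2)*exp(3*s)/27.
Then F(2) - F(0) = (46*exp(6)/27) - (-2/27) = 2/27 + 46*exp(6)/27.

2/27 + 46*exp(6)/27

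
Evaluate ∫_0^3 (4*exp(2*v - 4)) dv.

Let u = 2*v - 4, so du = 2 dv. When v = 0, u = -4; when v = 3, u = 2.
The integral becomes 2·∫ exp(u) du from -4 to 2, with antiderivative 2*exp(u).
Back in v: F(v) = 2*exp(2*v - 4).
Then F(3) - F(0) = (2*exp(2)) - (2*exp(-4)) = -(2 - 2*exp(6))*exp(-4).

-(2 - 2*exp(6))*exp(-4)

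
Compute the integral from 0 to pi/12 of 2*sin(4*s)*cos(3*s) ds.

Use the identity sin(4*s)cos(3*s) = [sin(7*s) + sin(s)]/2.
An antiderivative is F(s) = -cos(s) - cos(7*s)/7.
Then F(pi/12) - F(0) = (-3*sqrt(6)/14 - 2*sqrt(2)/7) - (-8/7) = -3*sqrt(6)/14 - 2*sqrt(2)/7 + 8/7.

-3*sqrt(6)/14 - 2*sqrt(2)/7 + 8/7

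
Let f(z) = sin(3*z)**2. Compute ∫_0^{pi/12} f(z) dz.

Use the identity sin^2(3*z) = (1 - cos(6*z))/2.
An antiderivative is F(z) = z/2 - sin(6*z)/12.
Then F(pi/12) - F(0) = (-1/12 + pi/24) - (0) = -1/12 + pi/24.

-1/12 + pi/24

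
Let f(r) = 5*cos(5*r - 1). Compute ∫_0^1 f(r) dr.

sin(4) + sin(1)

Let u = 5*r - 1, so du = 5 dr. When r = 0, u = -1; when r = 1, u = 4.
The integral becomes ∫ cos(u) du from -1 to 4, with antiderivative sin(u).
Back in r: F(r) = sin(5*r - 1).
Then F(1) - F(0) = (sin(4)) - (-sin(1)) = sin(4) + sin(1).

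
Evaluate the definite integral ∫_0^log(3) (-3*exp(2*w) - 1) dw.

An antiderivative is F(w) = -3*exp(2*w)/2 - w.
Then F(log(3)) - F(0) = (-27/2 - log(3)) - (-3/2) = -12 - log(3).

-12 - log(3)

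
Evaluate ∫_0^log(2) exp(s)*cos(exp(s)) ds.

-sin(1) + sin(2)

Let u = exp(s), so du = exp(s) ds. When s = 0, u = 1; when s = log(2), u = 2.
The integral becomes ∫ cos(u) du from 1 to 2, with antiderivative sin(u).
Back in s: F(s) = sin(exp(s)).
Then F(log(2)) - F(0) = (sin(2)) - (sin(1)) = -sin(1) + sin(2).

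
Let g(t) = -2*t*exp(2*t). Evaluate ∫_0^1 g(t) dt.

-exp(2)/2 - 1/2

Integrate by parts once (u = t, dv = -2*exp(2*t) dt).
An antiderivative is F(t) = (-2*t + 1)*exp(2*t)/2.
Then F(1) - F(0) = (-exp(2)/2) - (1/2) = -exp(2)/2 - 1/2.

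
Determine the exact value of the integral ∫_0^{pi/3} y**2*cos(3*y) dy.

-2*pi/27

Integrate by parts twice (u = y^2, dv = cos(3*y) dy).
An antiderivative is F(y) = y**2*sin(3*y)/3 + 2*y*cos(3*y)/9 - 2*sin(3*y)/27.
Then F(pi/3) - F(0) = (-2*pi/27) - (0) = -2*pi/27.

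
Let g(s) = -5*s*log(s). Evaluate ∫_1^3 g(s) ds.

Integrate by parts once (u = ln s, dv = -5*s ds).
An antiderivative is F(s) = -5*s**2*(2*log(s) - 1)/4.
Then F(3) - F(1) = (45/4 - 45*log(3)/2) - (5/4) = 10 - 45*log(3)/2.

10 - 45*log(3)/2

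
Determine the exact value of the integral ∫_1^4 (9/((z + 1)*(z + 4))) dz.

Factor the denominator: z**2 + 5*z + 4 = (z + 4)(z + 1).
Partial fractions: 9/((z + 1)*(z + 4)) = -3/(z + 4) + 3/(z + 1).
An antiderivative is F(z) = 3*log(z + 1) - 3*log(z + 4).
Then F(4) - F(1) = (-9*log(2) + 3*log(5)) - (-3*log(5) + 3*log(2)) = -12*log(2) + 6*log(5).

-12*log(2) + 6*log(5)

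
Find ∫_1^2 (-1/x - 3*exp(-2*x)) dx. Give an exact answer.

An antiderivative is F(x) = -log(x) + 3*exp(-2*x)/2.
Then F(2) - F(1) = (-log(2) + 3*exp(-4)/2) - (3*exp(-2)/2) = -log(2) - 3*exp(-2)/2 + 3*exp(-4)/2.

-log(2) - 3*exp(-2)/2 + 3*exp(-4)/2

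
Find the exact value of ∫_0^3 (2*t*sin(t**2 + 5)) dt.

Let u = t**2 + 5, so du = 2*t dt. When t = 0, u = 5; when t = 3, u = 14.
The integral becomes ∫ sin(u) du from 5 to 14, with antiderivative -cos(u).
Back in t: F(t) = -cos(t**2 + 5).
Then F(3) - F(0) = (-cos(14)) - (-cos(5)) = -cos(14) + cos(5).

-cos(14) + cos(5)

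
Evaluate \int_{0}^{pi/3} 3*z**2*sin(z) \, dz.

Integrate by parts twice (u = z^2, dv = 3*sin(z) dz).
An antiderivative is F(z) = -3*z**2*cos(z) + 6*z*sin(z) + 6*cos(z).
Then F(pi/3) - F(0) = (-pi**2/6 + 3 + sqrt(3)*pi) - (6) = -3 - pi**2/6 + sqrt(3)*pi.

-3 - pi**2/6 + sqrt(3)*pi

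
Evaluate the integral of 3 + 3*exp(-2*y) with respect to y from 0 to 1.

An antiderivative is F(y) = 3*y - 3*exp(-2*y)/2.
Then F(1) - F(0) = (3 - 3*exp(-2)/2) - (-3/2) = 9/2 - 3*exp(-2)/2.

9/2 - 3*exp(-2)/2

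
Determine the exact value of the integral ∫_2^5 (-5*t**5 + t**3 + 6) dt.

By the power rule, an antiderivative is F(t) = -5*t**6/6 + t**4/4 + 6*t.
Then F(5) - F(2) = (-154015/12) - (-112/3) = -51189/4.

-51189/4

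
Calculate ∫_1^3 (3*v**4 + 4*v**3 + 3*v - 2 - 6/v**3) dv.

By the power rule, an antiderivative is F(v) = 3*v**5/5 + v**4 + 3*v**2/2 - 2*v + 3/v**2.
Then F(3) - F(1) = (7039/30) - (41/10) = 3458/15.

3458/15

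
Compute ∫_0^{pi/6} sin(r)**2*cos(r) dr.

1/24

Let u = sin(r), so du = cos(r) dr. When r = 0, u = 0; when r = pi/6, u = 1/2.
The integral becomes ∫ u**2 du from 0 to 1/2, with antiderivative u**3/3.
Back in r: F(r) = sin(r)**3/3.
Then F(pi/6) - F(0) = (1/24) - (0) = 1/24.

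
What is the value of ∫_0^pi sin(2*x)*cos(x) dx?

4/3

Use the identity sin(2*x)cos(x) = [sin(3*x) + sin(x)]/2.
An antiderivative is F(x) = -cos(x)/2 - cos(3*x)/6.
Then F(pi) - F(0) = (2/3) - (-2/3) = 4/3.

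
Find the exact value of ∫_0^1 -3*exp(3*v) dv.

1 - exp(3)

An antiderivative is F(v) = -exp(3*v).
Then F(1) - F(0) = (-exp(3)) - (-1) = 1 - exp(3).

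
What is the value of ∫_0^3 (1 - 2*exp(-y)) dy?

An antiderivative is F(y) = y + 2*exp(-y).
Then F(3) - F(0) = (2*exp(-3) + 3) - (2) = 2*exp(-3) + 1.

2*exp(-3) + 1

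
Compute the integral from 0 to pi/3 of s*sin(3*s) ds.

pi/9

Integrate by parts once (u = s, dv = sin(3*s) ds).
An antiderivative is F(s) = -s*cos(3*s)/3 + sin(3*s)/9.
Then F(pi/3) - F(0) = (pi/9) - (0) = pi/9.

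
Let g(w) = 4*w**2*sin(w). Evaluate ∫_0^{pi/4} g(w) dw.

Integrate by parts twice (u = w^2, dv = 4*sin(w) dw).
An antiderivative is F(w) = -4*w**2*cos(w) + 8*w*sin(w) + 8*cos(w).
Then F(pi/4) - F(0) = (sqrt(2)*(-pi**2/8 + pi + 4)) - (8) = -8 - sqrt(2)*pi**2/8 + sqrt(2)*pi + 4*sqrt(2).

-8 - sqrt(2)*pi**2/8 + sqrt(2)*pi + 4*sqrt(2)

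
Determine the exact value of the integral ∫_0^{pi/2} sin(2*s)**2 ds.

Use the identity sin^2(2*s) = (1 - cos(4*s))/2.
An antiderivative is F(s) = s/2 - sin(4*s)/8.
Then F(pi/2) - F(0) = (pi/4) - (0) = pi/4.

pi/4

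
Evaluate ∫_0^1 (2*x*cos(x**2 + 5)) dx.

Let u = x**2 + 5, so du = 2*x dx. When x = 0, u = 5; when x = 1, u = 6.
The integral becomes ∫ cos(u) du from 5 to 6, with antiderivative sin(u).
Back in x: F(x) = sin(x**2 + 5).
Then F(1) - F(0) = (sin(6)) - (sin(5)) = sin(6) - sin(5).

sin(6) - sin(5)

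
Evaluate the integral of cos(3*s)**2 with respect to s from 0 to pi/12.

Use the identity cos^2(3*s) = (1 + cos(6*s))/2.
An antiderivative is F(s) = s/2 + sin(6*s)/12.
Then F(pi/12) - F(0) = (1/12 + pi/24) - (0) = 1/12 + pi/24.

1/12 + pi/24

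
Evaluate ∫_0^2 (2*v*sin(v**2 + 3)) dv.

cos(3) - cos(7)

Let u = v**2 + 3, so du = 2*v dv. When v = 0, u = 3; when v = 2, u = 7.
The integral becomes ∫ sin(u) du from 3 to 7, with antiderivative -cos(u).
Back in v: F(v) = -cos(v**2 + 3).
Then F(2) - F(0) = (-cos(7)) - (-cos(3)) = cos(3) - cos(7).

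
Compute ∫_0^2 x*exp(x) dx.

Integrate by parts once (u = x, dv = exp(x) dx).
An antiderivative is F(x) = (x - 1)*exp(x).
Then F(2) - F(0) = (exp(2)) - (-1) = 1 + exp(2).

1 + exp(2)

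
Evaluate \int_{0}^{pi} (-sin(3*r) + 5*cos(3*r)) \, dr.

-2/3

An antiderivative is F(r) = 5*sin(3*r)/3 + cos(3*r)/3.
Then F(pi) - F(0) = (-1/3) - (1/3) = -2/3.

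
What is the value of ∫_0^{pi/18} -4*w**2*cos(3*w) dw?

-2*sqrt(3)*pi/81 - pi**2/486 + 4/27

Integrate by parts twice (u = w^2, dv = -4*cos(3*w) dw).
An antiderivative is F(w) = -4*w**2*sin(3*w)/3 - 8*w*cos(3*w)/9 + 8*sin(3*w)/27.
Then F(pi/18) - F(0) = (-2*sqrt(3)*pi/81 - pi**2/486 + 4/27) - (0) = -2*sqrt(3)*pi/81 - pi**2/486 + 4/27.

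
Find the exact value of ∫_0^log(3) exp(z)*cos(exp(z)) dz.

-sin(1) + sin(3)

Let u = exp(z), so du = exp(z) dz. When z = 0, u = 1; when z = log(3), u = 3.
The integral becomes ∫ cos(u) du from 1 to 3, with antiderivative sin(u).
Back in z: F(z) = sin(exp(z)).
Then F(log(3)) - F(0) = (sin(3)) - (sin(1)) = -sin(1) + sin(3).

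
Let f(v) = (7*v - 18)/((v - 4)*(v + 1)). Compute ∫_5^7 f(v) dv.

-3*log(3) + 10*log(2)

Factor the denominator: v**2 - 3*v - 4 = (v + 1)(v - 4).
Partial fractions: (7*v - 18)/((v - 4)*(v + 1)) = 5/(v + 1) + 2/(v - 4).
An antiderivative is F(v) = 2*log(v - 4) + 5*log(v + 1).
Then F(7) - F(5) = (2*log(3) + 15*log(2)) - (5*log(2) + 5*log(3)) = -3*log(3) + 10*log(2).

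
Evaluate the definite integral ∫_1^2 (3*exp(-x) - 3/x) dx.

-3*log(2) - 3*exp(-2) + 3*exp(-1)

An antiderivative is F(x) = -3*log(x) - 3*exp(-x).
Then F(2) - F(1) = (-3*log(2) - 3*exp(-2)) - (-3*exp(-1)) = -3*log(2) - 3*exp(-2) + 3*exp(-1).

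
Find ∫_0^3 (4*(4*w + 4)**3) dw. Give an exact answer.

16320

Let u = 4*w + 4, so du = 4 dw. When w = 0, u = 4; when w = 3, u = 16.
The integral becomes ∫ u**3 du from 4 to 16, with antiderivative u**4/4.
Back in w: F(w) = (4*w + 4)**4/4.
Then F(3) - F(0) = (16384) - (64) = 16320.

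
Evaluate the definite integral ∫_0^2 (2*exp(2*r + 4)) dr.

Let u = 2*r + 4, so du = 2 dr. When r = 0, u = 4; when r = 2, u = 8.
The integral becomes ∫ exp(u) du from 4 to 8, with antiderivative exp(u).
Back in r: F(r) = exp(2*r + 4).
Then F(2) - F(0) = (exp(8)) - (exp(4)) = -exp(4) + exp(8).

-exp(4) + exp(8)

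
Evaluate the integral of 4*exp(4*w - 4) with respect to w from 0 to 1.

1 - exp(-4)

Let u = 4*w - 4, so du = 4 dw. When w = 0, u = -4; when w = 1, u = 0.
The integral becomes ∫ exp(u) du from -4 to 0, with antiderivative exp(u).
Back in w: F(w) = exp(4*w - 4).
Then F(1) - F(0) = (1) - (exp(-4)) = 1 - exp(-4).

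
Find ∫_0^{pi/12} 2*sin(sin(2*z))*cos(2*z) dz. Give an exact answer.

Let u = sin(2*z), so du = 2*cos(2*z) dz. When z = 0, u = 0; when z = pi/12, u = 1/2.
The integral becomes ∫ sin(u) du from 0 to 1/2, with antiderivative -cos(u).
Back in z: F(z) = -cos(sin(2*z)).
Then F(pi/12) - F(0) = (-cos(1/2)) - (-1) = 1 - cos(1/2).

1 - cos(1/2)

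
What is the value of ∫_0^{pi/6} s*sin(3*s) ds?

Integrate by parts once (u = s, dv = sin(3*s) ds).
An antiderivative is F(s) = -s*cos(3*s)/3 + sin(3*s)/9.
Then F(pi/6) - F(0) = (1/9) - (0) = 1/9.

1/9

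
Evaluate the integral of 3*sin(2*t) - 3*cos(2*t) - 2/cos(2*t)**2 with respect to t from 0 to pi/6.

An antiderivative is F(t) = -3*sin(2*t)/2 - 3*cos(2*t)/2 - tan(2*t).
Then F(pi/6) - F(0) = (-7*sqrt(3)/4 - 3/4) - (-3/2) = 3/4 - 7*sqrt(3)/4.

3/4 - 7*sqrt(3)/4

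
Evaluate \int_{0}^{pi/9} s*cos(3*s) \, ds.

-1/18 + sqrt(3)*pi/54

Integrate by parts once (u = s, dv = cos(3*s) ds).
An antiderivative is F(s) = s*sin(3*s)/3 + cos(3*s)/9.
Then F(pi/9) - F(0) = (1/18 + sqrt(3)*pi/54) - (1/9) = -1/18 + sqrt(3)*pi/54.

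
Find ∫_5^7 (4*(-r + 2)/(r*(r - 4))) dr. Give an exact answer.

Factor the denominator: r**2 - 4*r = r(r - 4).
Partial fractions: 4*(-r + 2)/(r*(r - 4)) = -2/r - 2/(r - 4).
An antiderivative is F(r) = -2*log(r) - 2*log(r - 4).
Then F(7) - F(5) = (-2*log(7) - 2*log(3)) - (-log(25)) = -2*log(7) - 2*log(3) + 2*log(5).

-2*log(7) - 2*log(3) + 2*log(5)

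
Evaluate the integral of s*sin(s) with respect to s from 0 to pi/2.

1

Integrate by parts once (u = s, dv = sin(s) ds).
An antiderivative is F(s) = -s*cos(s) + sin(s).
Then F(pi/2) - F(0) = (1) - (0) = 1.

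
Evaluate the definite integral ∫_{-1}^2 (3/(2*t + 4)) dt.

log(8)

An antiderivative is F(t) = 3*log(2*t + 4)/2.
Then F(2) - F(-1) = (9*log(2)/2) - (3*log(2)/2) = log(8).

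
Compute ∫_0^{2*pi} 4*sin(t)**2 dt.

Use the identity sin^2(t) = (1 - cos(2*t))/2.
An antiderivative is F(t) = 2*t - sin(2*t).
Then F(2*pi) - F(0) = (4*pi) - (0) = 4*pi.

4*pi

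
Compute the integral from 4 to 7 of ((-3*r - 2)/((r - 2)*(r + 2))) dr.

Factor the denominator: r**2 - 4 = (r + 2)(r - 2).
Partial fractions: (-3*r - 2)/((r - 2)*(r + 2)) = -1/(r + 2) - 2/(r - 2).
An antiderivative is F(r) = -2*log(r - 2) - log(r + 2).
Then F(7) - F(4) = (-2*log(5) - 2*log(3)) - (-log(24)) = log(8/75).

log(8/75)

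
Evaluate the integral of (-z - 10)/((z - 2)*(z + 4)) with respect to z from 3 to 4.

Factor the denominator: z**2 + 2*z - 8 = (z + 4)(z - 2).
Partial fractions: (-z - 10)/((z - 2)*(z + 4)) = 1/(z + 4) - 2/(z - 2).
An antiderivative is F(z) = -2*log(z - 2) + log(z + 4).
Then F(4) - F(3) = (log(2)) - (log(7)) = log(2/7).

log(2/7)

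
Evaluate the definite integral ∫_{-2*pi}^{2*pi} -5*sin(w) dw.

An antiderivative is F(w) = 5*cos(w).
Then F(2*pi) - F(-2*pi) = (5) - (5) = 0.

0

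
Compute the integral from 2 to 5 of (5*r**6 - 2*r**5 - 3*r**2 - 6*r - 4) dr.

352332/7

By the power rule, an antiderivative is F(r) = 5*r**7/7 - r**6/3 - r**3 - 3*r**2 - 4*r.
Then F(5) - F(2) = (1057880/21) - (884/21) = 352332/7.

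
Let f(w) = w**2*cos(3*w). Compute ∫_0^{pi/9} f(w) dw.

-sqrt(3)/27 + sqrt(3)*pi**2/486 + pi/81

Integrate by parts twice (u = w^2, dv = cos(3*w) dw).
An antiderivative is F(w) = w**2*sin(3*w)/3 + 2*w*cos(3*w)/9 - 2*sin(3*w)/27.
Then F(pi/9) - F(0) = (-sqrt(3)/27 + sqrt(3)*pi**2/486 + pi/81) - (0) = -sqrt(3)/27 + sqrt(3)*pi**2/486 + pi/81.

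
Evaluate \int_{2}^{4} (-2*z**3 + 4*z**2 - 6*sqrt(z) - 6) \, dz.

By the power rule, an antiderivative is F(z) = -z**4/2 - 4*z**(3/2) + 4*z**3/3 - 6*z.
Then F(4) - F(2) = (-296/3) - (-8*sqrt(2) - 28/3) = -268/3 + 8*sqrt(2).

-268/3 + 8*sqrt(2)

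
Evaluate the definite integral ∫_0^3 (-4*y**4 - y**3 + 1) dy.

-4233/20

By the power rule, an antiderivative is F(y) = -4*y**5/5 - y**4/4 + y.
Then F(3) - F(0) = (-4233/20) - (0) = -4233/20.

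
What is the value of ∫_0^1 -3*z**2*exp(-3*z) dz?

-2/9 + 17*exp(-3)/9

Integrate by parts twice (u = z^2, dv = -3*exp(-3*z) dz).
An antiderivative is F(z) = (9*z**2 + 6*z + 2)*exp(-3*z)/9.
Then F(1) - F(0) = (17*exp(-3)/9) - (2/9) = -2/9 + 17*exp(-3)/9.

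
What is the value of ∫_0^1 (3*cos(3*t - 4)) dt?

-sin(1) + sin(4)

Let u = 3*t - 4, so du = 3 dt. When t = 0, u = -4; when t = 1, u = -1.
The integral becomes ∫ cos(u) du from -4 to -1, with antiderivative sin(u).
Back in t: F(t) = sin(3*t - 4).
Then F(1) - F(0) = (-sin(1)) - (-sin(4)) = -sin(1) + sin(4).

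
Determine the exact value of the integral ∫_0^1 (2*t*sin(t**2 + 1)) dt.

-cos(2) + cos(1)

Let u = t**2 + 1, so du = 2*t dt. When t = 0, u = 1; when t = 1, u = 2.
The integral becomes ∫ sin(u) du from 1 to 2, with antiderivative -cos(u).
Back in t: F(t) = -cos(t**2 + 1).
Then F(1) - F(0) = (-cos(2)) - (-cos(1)) = -cos(2) + cos(1).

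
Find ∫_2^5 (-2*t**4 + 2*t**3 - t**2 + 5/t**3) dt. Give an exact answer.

-38847/40

By the power rule, an antiderivative is F(t) = -2*t**5/5 + t**4/2 - t**3/3 - 5/(2*t**2).
Then F(5) - F(2) = (-14689/15) - (-971/120) = -38847/40.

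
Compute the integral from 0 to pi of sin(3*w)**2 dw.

pi/2

Use the identity sin^2(3*w) = (1 - cos(6*w))/2.
An antiderivative is F(w) = w/2 - sin(6*w)/12.
Then F(pi) - F(0) = (pi/2) - (0) = pi/2.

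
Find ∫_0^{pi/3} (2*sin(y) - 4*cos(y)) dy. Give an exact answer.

An antiderivative is F(y) = -4*sin(y) - 2*cos(y).
Then F(pi/3) - F(0) = (-2*sqrt(3) - 1) - (-2) = 1 - 2*sqrt(3).

1 - 2*sqrt(3)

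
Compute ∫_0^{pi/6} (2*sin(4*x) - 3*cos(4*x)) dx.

An antiderivative is F(x) = -3*sin(4*x)/4 - cos(4*x)/2.
Then F(pi/6) - F(0) = (1/4 - 3*sqrt(3)/8) - (-1/2) = 3/4 - 3*sqrt(3)/8.

3/4 - 3*sqrt(3)/8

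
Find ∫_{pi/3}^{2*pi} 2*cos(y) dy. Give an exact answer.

An antiderivative is F(y) = 2*sin(y).
Then F(2*pi) - F(pi/3) = (0) - (sqrt(3)) = -sqrt(3).

-sqrt(3)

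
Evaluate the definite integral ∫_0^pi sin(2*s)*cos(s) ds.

Use the identity sin(2*s)cos(s) = [sin(3*s) + sin(s)]/2.
An antiderivative is F(s) = -cos(s)/2 - cos(3*s)/6.
Then F(pi) - F(0) = (2/3) - (-2/3) = 4/3.

4/3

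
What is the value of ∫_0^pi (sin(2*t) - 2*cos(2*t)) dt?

0

An antiderivative is F(t) = -sin(2*t) - cos(2*t)/2.
Then F(pi) - F(0) = (-1/2) - (-1/2) = 0.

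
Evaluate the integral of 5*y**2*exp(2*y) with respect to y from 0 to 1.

-5/4 + 5*exp(2)/4

Integrate by parts twice (u = y^2, dv = 5*exp(2*y) dy).
An antiderivative is F(y) = (10*y**2 - 10*y + 5)*exp(2*y)/4.
Then F(1) - F(0) = (5*exp(2)/4) - (5/4) = -5/4 + 5*exp(2)/4.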